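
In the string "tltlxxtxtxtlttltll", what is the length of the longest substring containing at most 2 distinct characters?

Extend right; when distinct count exceeds 2, shrink from the left:
[t] 1 distinct, len 1
[t, l] 2 distinct, len 2
[t, l, t] 2 distinct, len 3
[t, l, t, l] 2 distinct, len 4
[l, x] 2 distinct, len 2
[l, x, x] 2 distinct, len 3
[x, x, t] 2 distinct, len 3
[x, x, t, x] 2 distinct, len 4
[x, x, t, x, t] 2 distinct, len 5
[x, x, t, x, t, x] 2 distinct, len 6
[x, x, t, x, t, x, t] 2 distinct, len 7
[t, l] 2 distinct, len 2
[t, l, t] 2 distinct, len 3
[t, l, t, t] 2 distinct, len 4
[t, l, t, t, l] 2 distinct, len 5
[t, l, t, t, l, t] 2 distinct, len 6
[t, l, t, t, l, t, l] 2 distinct, len 7
[t, l, t, t, l, t, l, l] 2 distinct, len 8
Longest length with ≤2 distinct: 8.

8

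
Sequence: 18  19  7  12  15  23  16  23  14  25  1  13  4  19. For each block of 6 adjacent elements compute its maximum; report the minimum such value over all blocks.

23

Each size-6 window and its max:
(18, 19, 7, 12, 15, 23) → max 23
(19, 7, 12, 15, 23, 16) → max 23
(7, 12, 15, 23, 16, 23) → max 23
(12, 15, 23, 16, 23, 14) → max 23
(15, 23, 16, 23, 14, 25) → max 25
(23, 16, 23, 14, 25, 1) → max 25
(16, 23, 14, 25, 1, 13) → max 25
(23, 14, 25, 1, 13, 4) → max 25
(14, 25, 1, 13, 4, 19) → max 25
Minimum of these is 23.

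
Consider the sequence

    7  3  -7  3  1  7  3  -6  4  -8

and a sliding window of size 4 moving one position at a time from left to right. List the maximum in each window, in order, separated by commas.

7, 3, 7, 7, 7, 7, 4

Sliding a size-4 window across the 10 values:
[7, 3, -7, 3] → max 7
[3, -7, 3, 1] → max 3
[-7, 3, 1, 7] → max 7
[3, 1, 7, 3] → max 7
[1, 7, 3, -6] → max 7
[7, 3, -6, 4] → max 7
[3, -6, 4, -8] → max 4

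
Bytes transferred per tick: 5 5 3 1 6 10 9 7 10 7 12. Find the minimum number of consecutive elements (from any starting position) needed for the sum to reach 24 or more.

Extend right; whenever the sum reaches 24, record the length and shrink from the left:
add 5: running sum 5 < 24
add 5: running sum 10 < 24
add 3: running sum 13 < 24
add 1: running sum 14 < 24
add 6: running sum 20 < 24
end 5: [5, 3, 1, 6, 10] sum 25, len 5
end 6: [6, 10, 9] sum 25, len 3
end 7: [10, 9, 7] sum 26, len 3
end 8: [9, 7, 10] sum 26, len 3
end 9: [7, 10, 7] sum 24, len 3
end 10: [10, 7, 12] sum 29, len 3
Shortest qualifying length: 3.

3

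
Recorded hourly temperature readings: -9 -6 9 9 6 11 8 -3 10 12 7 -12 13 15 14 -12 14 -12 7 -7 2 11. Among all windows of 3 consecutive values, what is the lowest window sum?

-12

-9 -6 9 → sum -6
-6 9 9 → sum 12
9 9 6 → sum 24
9 6 11 → sum 26
6 11 8 → sum 25
11 8 -3 → sum 16
8 -3 10 → sum 15
-3 10 12 → sum 19
10 12 7 → sum 29
12 7 -12 → sum 7
7 -12 13 → sum 8
-12 13 15 → sum 16
13 15 14 → sum 42
15 14 -12 → sum 17
14 -12 14 → sum 16
-12 14 -12 → sum -10
14 -12 7 → sum 9
-12 7 -7 → sum -12
7 -7 2 → sum 2
-7 2 11 → sum 6
Lowest of these is -12.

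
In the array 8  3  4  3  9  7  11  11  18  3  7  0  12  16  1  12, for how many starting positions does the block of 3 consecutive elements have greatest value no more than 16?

(8, 3, 4) → max 8  ≤ 16 ✓
(3, 4, 3) → max 4  ≤ 16 ✓
(4, 3, 9) → max 9  ≤ 16 ✓
(3, 9, 7) → max 9  ≤ 16 ✓
(9, 7, 11) → max 11  ≤ 16 ✓
(7, 11, 11) → max 11  ≤ 16 ✓
(11, 11, 18) → max 18
(11, 18, 3) → max 18
(18, 3, 7) → max 18
(3, 7, 0) → max 7  ≤ 16 ✓
(7, 0, 12) → max 12  ≤ 16 ✓
(0, 12, 16) → max 16  ≤ 16 ✓
(12, 16, 1) → max 16  ≤ 16 ✓
(16, 1, 12) → max 16  ≤ 16 ✓
11 windows satisfy the condition.

11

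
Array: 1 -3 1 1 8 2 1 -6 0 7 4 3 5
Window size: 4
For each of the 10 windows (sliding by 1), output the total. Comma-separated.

0, 7, 12, 12, 5, -3, 2, 5, 14, 19

1 -3 1 1 → sum 0
-3 1 1 8 → sum 7
1 1 8 2 → sum 12
1 8 2 1 → sum 12
8 2 1 -6 → sum 5
2 1 -6 0 → sum -3
1 -6 0 7 → sum 2
-6 0 7 4 → sum 5
0 7 4 3 → sum 14
7 4 3 5 → sum 19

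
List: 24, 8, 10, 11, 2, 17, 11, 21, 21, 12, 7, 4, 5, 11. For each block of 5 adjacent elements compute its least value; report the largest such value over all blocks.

Each size-5 window and its min:
(24, 8, 10, 11, 2) → min 2
(8, 10, 11, 2, 17) → min 2
(10, 11, 2, 17, 11) → min 2
(11, 2, 17, 11, 21) → min 2
(2, 17, 11, 21, 21) → min 2
(17, 11, 21, 21, 12) → min 11
(11, 21, 21, 12, 7) → min 7
(21, 21, 12, 7, 4) → min 4
(21, 12, 7, 4, 5) → min 4
(12, 7, 4, 5, 11) → min 4
Largest of these is 11.

11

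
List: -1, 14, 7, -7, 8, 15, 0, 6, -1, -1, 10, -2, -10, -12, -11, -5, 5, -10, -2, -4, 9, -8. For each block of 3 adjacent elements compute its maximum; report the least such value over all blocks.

-1 14 7 → max 14
14 7 -7 → max 14
7 -7 8 → max 8
-7 8 15 → max 15
8 15 0 → max 15
15 0 6 → max 15
0 6 -1 → max 6
6 -1 -1 → max 6
-1 -1 10 → max 10
-1 10 -2 → max 10
10 -2 -10 → max 10
-2 -10 -12 → max -2
-10 -12 -11 → max -10
-12 -11 -5 → max -5
-11 -5 5 → max 5
-5 5 -10 → max 5
5 -10 -2 → max 5
-10 -2 -4 → max -2
-2 -4 9 → max 9
-4 9 -8 → max 9
Least of these is -10.

-10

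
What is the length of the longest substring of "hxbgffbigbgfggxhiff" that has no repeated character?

[h] len 1
[h, x] len 2
[h, x, b] len 3
[h, x, b, g] len 4
[h, x, b, g, f] len 5
[f] len 1
[f, b] len 2
[f, b, i] len 3
[f, b, i, g] len 4
[i, g, b] len 3
[b, g] len 2
[b, g, f] len 3
[f, g] len 2
[g] len 1
[g, x] len 2
[g, x, h] len 3
[g, x, h, i] len 4
[g, x, h, i, f] len 5
[f] len 1
Longest all-distinct length: 5.

5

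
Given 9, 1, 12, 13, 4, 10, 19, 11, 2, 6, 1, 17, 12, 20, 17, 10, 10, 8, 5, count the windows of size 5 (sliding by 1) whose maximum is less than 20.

10

9 1 12 13 4 → max 13  < 20 ✓
1 12 13 4 10 → max 13  < 20 ✓
12 13 4 10 19 → max 19  < 20 ✓
13 4 10 19 11 → max 19  < 20 ✓
4 10 19 11 2 → max 19  < 20 ✓
10 19 11 2 6 → max 19  < 20 ✓
19 11 2 6 1 → max 19  < 20 ✓
11 2 6 1 17 → max 17  < 20 ✓
2 6 1 17 12 → max 17  < 20 ✓
6 1 17 12 20 → max 20
1 17 12 20 17 → max 20
17 12 20 17 10 → max 20
12 20 17 10 10 → max 20
20 17 10 10 8 → max 20
17 10 10 8 5 → max 17  < 20 ✓
10 windows satisfy the condition.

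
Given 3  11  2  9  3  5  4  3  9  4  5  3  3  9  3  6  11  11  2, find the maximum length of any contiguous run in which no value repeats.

6

add 3: [3] len 1
add 11: [3, 11] len 2
add 2: [3, 11, 2] len 3
add 9: [3, 11, 2, 9] len 4
add 3 (repeat 3, move left end past it): [11, 2, 9, 3] len 4
add 5: [11, 2, 9, 3, 5] len 5
add 4: [11, 2, 9, 3, 5, 4] len 6
add 3 (repeat 3, move left end past it): [5, 4, 3] len 3
add 9: [5, 4, 3, 9] len 4
add 4 (repeat 4, move left end past it): [3, 9, 4] len 3
add 5: [3, 9, 4, 5] len 4
add 3 (repeat 3, move left end past it): [9, 4, 5, 3] len 4
add 3 (repeat 3, move left end past it): [3] len 1
add 9: [3, 9] len 2
add 3 (repeat 3, move left end past it): [9, 3] len 2
add 6: [9, 3, 6] len 3
add 11: [9, 3, 6, 11] len 4
add 11 (repeat 11, move left end past it): [11] len 1
add 2: [11, 2] len 2
Longest all-distinct length: 6.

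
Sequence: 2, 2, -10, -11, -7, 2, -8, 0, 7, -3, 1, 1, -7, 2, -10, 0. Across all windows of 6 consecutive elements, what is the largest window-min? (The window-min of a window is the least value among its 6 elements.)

-7

2 2 -10 -11 -7 2 → min -11
2 -10 -11 -7 2 -8 → min -11
-10 -11 -7 2 -8 0 → min -11
-11 -7 2 -8 0 7 → min -11
-7 2 -8 0 7 -3 → min -8
2 -8 0 7 -3 1 → min -8
-8 0 7 -3 1 1 → min -8
0 7 -3 1 1 -7 → min -7
7 -3 1 1 -7 2 → min -7
-3 1 1 -7 2 -10 → min -10
1 1 -7 2 -10 0 → min -10
Largest of these is -7.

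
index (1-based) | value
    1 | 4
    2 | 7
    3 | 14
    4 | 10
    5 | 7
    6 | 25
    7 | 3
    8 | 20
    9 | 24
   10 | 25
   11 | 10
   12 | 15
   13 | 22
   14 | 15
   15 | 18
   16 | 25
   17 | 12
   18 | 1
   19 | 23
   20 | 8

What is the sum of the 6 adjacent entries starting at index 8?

116

Elements at indices 8..13: 20, 24, 25, 10, 15, 22
sum(20, 24, 25, 10, 15, 22) = 116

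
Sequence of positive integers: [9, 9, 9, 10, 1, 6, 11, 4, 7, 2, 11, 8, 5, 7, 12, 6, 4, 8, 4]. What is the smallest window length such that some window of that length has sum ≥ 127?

add 9: running sum 9 < 127
add 9: running sum 18 < 127
add 9: running sum 27 < 127
add 10: running sum 37 < 127
add 1: running sum 38 < 127
add 6: running sum 44 < 127
add 11: running sum 55 < 127
add 4: running sum 59 < 127
add 7: running sum 66 < 127
add 2: running sum 68 < 127
add 11: running sum 79 < 127
add 8: running sum 87 < 127
add 5: running sum 92 < 127
add 7: running sum 99 < 127
add 12: running sum 111 < 127
add 6: running sum 117 < 127
add 4: running sum 121 < 127
add 8: shortest ending here [9, 9, 9, 10, 1, 6, 11, 4, 7, 2, 11, 8, 5, 7, 12, 6, 4, 8] sum 129, len 18
add 4: shortest ending here [9, 9, 9, 10, 1, 6, 11, 4, 7, 2, 11, 8, 5, 7, 12, 6, 4, 8, 4] sum 133, len 19
Shortest qualifying length: 18.

18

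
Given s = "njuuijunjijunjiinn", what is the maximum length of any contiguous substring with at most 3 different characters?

6

Extend right; when distinct count exceeds 3, shrink from the left:
[n] 1 distinct, len 1
[n, j] 2 distinct, len 2
[n, j, u] 3 distinct, len 3
[n, j, u, u] 3 distinct, len 4
[j, u, u, i] 3 distinct, len 4
[j, u, u, i, j] 3 distinct, len 5
[j, u, u, i, j, u] 3 distinct, len 6
[j, u, n] 3 distinct, len 3
[j, u, n, j] 3 distinct, len 4
[n, j, i] 3 distinct, len 3
[n, j, i, j] 3 distinct, len 4
[j, i, j, u] 3 distinct, len 4
[j, u, n] 3 distinct, len 3
[j, u, n, j] 3 distinct, len 4
[n, j, i] 3 distinct, len 3
[n, j, i, i] 3 distinct, len 4
[n, j, i, i, n] 3 distinct, len 5
[n, j, i, i, n, n] 3 distinct, len 6
Longest length with ≤3 distinct: 6.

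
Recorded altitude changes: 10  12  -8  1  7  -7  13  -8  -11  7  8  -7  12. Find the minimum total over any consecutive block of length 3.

-12

Window sums for each of the 11 positions:
(10, 12, -8) → sum 14
(12, -8, 1) → sum 5
(-8, 1, 7) → sum 0
(1, 7, -7) → sum 1
(7, -7, 13) → sum 13
(-7, 13, -8) → sum -2
(13, -8, -11) → sum -6
(-8, -11, 7) → sum -12
(-11, 7, 8) → sum 4
(7, 8, -7) → sum 8
(8, -7, 12) → sum 13
Minimum of these is -12.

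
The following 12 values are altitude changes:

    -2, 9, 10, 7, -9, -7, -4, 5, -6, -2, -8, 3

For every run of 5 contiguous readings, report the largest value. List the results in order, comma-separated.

10, 10, 10, 7, 5, 5, 5, 5

-2 9 10 7 -9 → max 10
9 10 7 -9 -7 → max 10
10 7 -9 -7 -4 → max 10
7 -9 -7 -4 5 → max 7
-9 -7 -4 5 -6 → max 5
-7 -4 5 -6 -2 → max 5
-4 5 -6 -2 -8 → max 5
5 -6 -2 -8 3 → max 5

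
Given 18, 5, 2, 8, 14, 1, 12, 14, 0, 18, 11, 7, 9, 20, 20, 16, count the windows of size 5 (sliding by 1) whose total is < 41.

18 5 2 8 14 → sum 47
5 2 8 14 1 → sum 30  < 41 ✓
2 8 14 1 12 → sum 37  < 41 ✓
8 14 1 12 14 → sum 49
14 1 12 14 0 → sum 41
1 12 14 0 18 → sum 45
12 14 0 18 11 → sum 55
14 0 18 11 7 → sum 50
0 18 11 7 9 → sum 45
18 11 7 9 20 → sum 65
11 7 9 20 20 → sum 67
7 9 20 20 16 → sum 72
2 windows satisfy the condition.

2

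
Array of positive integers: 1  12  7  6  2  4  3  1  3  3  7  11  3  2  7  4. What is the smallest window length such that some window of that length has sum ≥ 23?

3

Extend right; whenever the sum reaches 23, record the length and shrink from the left:
add 1: running sum 1 < 23
add 12: running sum 13 < 23
add 7: running sum 20 < 23
add 6: shortest ending here [12, 7, 6] sum 25, len 3
add 2: shortest ending here [12, 7, 6, 2] sum 27, len 4
add 4: shortest ending here [12, 7, 6, 2, 4] sum 31, len 5
add 3: shortest ending here [12, 7, 6, 2, 4, 3] sum 34, len 6
add 1: shortest ending here [7, 6, 2, 4, 3, 1] sum 23, len 6
add 3: shortest ending here [7, 6, 2, 4, 3, 1, 3] sum 26, len 7
add 3: shortest ending here [7, 6, 2, 4, 3, 1, 3, 3] sum 29, len 8
add 7: shortest ending here [2, 4, 3, 1, 3, 3, 7] sum 23, len 7
add 11: shortest ending here [3, 3, 7, 11] sum 24, len 4
add 3: shortest ending here [3, 7, 11, 3] sum 24, len 4
add 2: shortest ending here [7, 11, 3, 2] sum 23, len 4
add 7: shortest ending here [11, 3, 2, 7] sum 23, len 4
add 4: shortest ending here [11, 3, 2, 7, 4] sum 27, len 5
Shortest qualifying length: 3.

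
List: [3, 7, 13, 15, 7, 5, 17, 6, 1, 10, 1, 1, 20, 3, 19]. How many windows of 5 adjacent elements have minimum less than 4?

3 7 13 15 7 → min 3  < 4 ✓
7 13 15 7 5 → min 5
13 15 7 5 17 → min 5
15 7 5 17 6 → min 5
7 5 17 6 1 → min 1  < 4 ✓
5 17 6 1 10 → min 1  < 4 ✓
17 6 1 10 1 → min 1  < 4 ✓
6 1 10 1 1 → min 1  < 4 ✓
1 10 1 1 20 → min 1  < 4 ✓
10 1 1 20 3 → min 1  < 4 ✓
1 1 20 3 19 → min 1  < 4 ✓
8 windows satisfy the condition.

8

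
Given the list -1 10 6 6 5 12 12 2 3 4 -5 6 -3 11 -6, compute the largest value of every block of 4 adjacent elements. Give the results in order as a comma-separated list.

-1 10 6 6 → max 10
10 6 6 5 → max 10
6 6 5 12 → max 12
6 5 12 12 → max 12
5 12 12 2 → max 12
12 12 2 3 → max 12
12 2 3 4 → max 12
2 3 4 -5 → max 4
3 4 -5 6 → max 6
4 -5 6 -3 → max 6
-5 6 -3 11 → max 11
6 -3 11 -6 → max 11

10, 10, 12, 12, 12, 12, 12, 4, 6, 6, 11, 11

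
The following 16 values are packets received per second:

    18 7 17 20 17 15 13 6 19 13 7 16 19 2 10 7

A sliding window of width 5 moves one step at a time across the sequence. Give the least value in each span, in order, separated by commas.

Sliding a size-5 window across the 16 values:
[18, 7, 17, 20, 17] → min 7
[7, 17, 20, 17, 15] → min 7
[17, 20, 17, 15, 13] → min 13
[20, 17, 15, 13, 6] → min 6
[17, 15, 13, 6, 19] → min 6
[15, 13, 6, 19, 13] → min 6
[13, 6, 19, 13, 7] → min 6
[6, 19, 13, 7, 16] → min 6
[19, 13, 7, 16, 19] → min 7
[13, 7, 16, 19, 2] → min 2
[7, 16, 19, 2, 10] → min 2
[16, 19, 2, 10, 7] → min 2

7, 7, 13, 6, 6, 6, 6, 6, 7, 2, 2, 2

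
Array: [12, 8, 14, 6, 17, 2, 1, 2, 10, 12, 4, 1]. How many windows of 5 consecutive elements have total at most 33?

5

(12, 8, 14, 6, 17) → sum 57
(8, 14, 6, 17, 2) → sum 47
(14, 6, 17, 2, 1) → sum 40
(6, 17, 2, 1, 2) → sum 28  ≤ 33 ✓
(17, 2, 1, 2, 10) → sum 32  ≤ 33 ✓
(2, 1, 2, 10, 12) → sum 27  ≤ 33 ✓
(1, 2, 10, 12, 4) → sum 29  ≤ 33 ✓
(2, 10, 12, 4, 1) → sum 29  ≤ 33 ✓
5 windows satisfy the condition.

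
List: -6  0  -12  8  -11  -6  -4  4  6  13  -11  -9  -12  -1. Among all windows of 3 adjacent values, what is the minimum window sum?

-32

(-6, 0, -12) → sum -18
(0, -12, 8) → sum -4
(-12, 8, -11) → sum -15
(8, -11, -6) → sum -9
(-11, -6, -4) → sum -21
(-6, -4, 4) → sum -6
(-4, 4, 6) → sum 6
(4, 6, 13) → sum 23
(6, 13, -11) → sum 8
(13, -11, -9) → sum -7
(-11, -9, -12) → sum -32
(-9, -12, -1) → sum -22
Minimum of these is -32.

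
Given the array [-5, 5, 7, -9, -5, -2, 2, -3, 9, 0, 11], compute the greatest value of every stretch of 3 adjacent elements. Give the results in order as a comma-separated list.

7, 7, 7, -2, 2, 2, 9, 9, 11

Sliding a size-3 window across the 11 values:
-5 5 7 → max 7
5 7 -9 → max 7
7 -9 -5 → max 7
-9 -5 -2 → max -2
-5 -2 2 → max 2
-2 2 -3 → max 2
2 -3 9 → max 9
-3 9 0 → max 9
9 0 11 → max 11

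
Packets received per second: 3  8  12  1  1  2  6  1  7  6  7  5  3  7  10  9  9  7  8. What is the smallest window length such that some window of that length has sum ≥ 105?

18

Extend right; whenever the sum reaches 105, record the length and shrink from the left:
add 3: running sum 3 < 105
add 8: running sum 11 < 105
add 12: running sum 23 < 105
add 1: running sum 24 < 105
add 1: running sum 25 < 105
add 2: running sum 27 < 105
add 6: running sum 33 < 105
add 1: running sum 34 < 105
add 7: running sum 41 < 105
add 6: running sum 47 < 105
add 7: running sum 54 < 105
add 5: running sum 59 < 105
add 3: running sum 62 < 105
add 7: running sum 69 < 105
add 10: running sum 79 < 105
add 9: running sum 88 < 105
add 9: running sum 97 < 105
add 7: running sum 104 < 105
add 8: shortest ending here [8, 12, 1, 1, 2, 6, 1, 7, 6, 7, 5, 3, 7, 10, 9, 9, 7, 8] sum 109, len 18
Shortest qualifying length: 18.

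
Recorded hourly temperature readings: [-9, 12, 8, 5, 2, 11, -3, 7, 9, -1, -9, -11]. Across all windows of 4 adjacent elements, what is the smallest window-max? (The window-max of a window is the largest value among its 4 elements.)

Each size-4 window and its max:
(-9, 12, 8, 5) → max 12
(12, 8, 5, 2) → max 12
(8, 5, 2, 11) → max 11
(5, 2, 11, -3) → max 11
(2, 11, -3, 7) → max 11
(11, -3, 7, 9) → max 11
(-3, 7, 9, -1) → max 9
(7, 9, -1, -9) → max 9
(9, -1, -9, -11) → max 9
Smallest of these is 9.

9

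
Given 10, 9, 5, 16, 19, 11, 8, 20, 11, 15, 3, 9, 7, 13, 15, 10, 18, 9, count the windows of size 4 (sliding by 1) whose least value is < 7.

(10, 9, 5, 16) → min 5  < 7 ✓
(9, 5, 16, 19) → min 5  < 7 ✓
(5, 16, 19, 11) → min 5  < 7 ✓
(16, 19, 11, 8) → min 8
(19, 11, 8, 20) → min 8
(11, 8, 20, 11) → min 8
(8, 20, 11, 15) → min 8
(20, 11, 15, 3) → min 3  < 7 ✓
(11, 15, 3, 9) → min 3  < 7 ✓
(15, 3, 9, 7) → min 3  < 7 ✓
(3, 9, 7, 13) → min 3  < 7 ✓
(9, 7, 13, 15) → min 7
(7, 13, 15, 10) → min 7
(13, 15, 10, 18) → min 10
(15, 10, 18, 9) → min 9
7 windows satisfy the condition.

7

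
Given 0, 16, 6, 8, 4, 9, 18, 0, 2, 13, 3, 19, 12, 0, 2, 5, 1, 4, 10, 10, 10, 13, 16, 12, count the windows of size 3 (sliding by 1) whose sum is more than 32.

[0, 16, 6] → sum 22
[16, 6, 8] → sum 30
[6, 8, 4] → sum 18
[8, 4, 9] → sum 21
[4, 9, 18] → sum 31
[9, 18, 0] → sum 27
[18, 0, 2] → sum 20
[0, 2, 13] → sum 15
[2, 13, 3] → sum 18
[13, 3, 19] → sum 35  > 32 ✓
[3, 19, 12] → sum 34  > 32 ✓
[19, 12, 0] → sum 31
[12, 0, 2] → sum 14
[0, 2, 5] → sum 7
[2, 5, 1] → sum 8
[5, 1, 4] → sum 10
[1, 4, 10] → sum 15
[4, 10, 10] → sum 24
[10, 10, 10] → sum 30
[10, 10, 13] → sum 33  > 32 ✓
[10, 13, 16] → sum 39  > 32 ✓
[13, 16, 12] → sum 41  > 32 ✓
5 windows satisfy the condition.

5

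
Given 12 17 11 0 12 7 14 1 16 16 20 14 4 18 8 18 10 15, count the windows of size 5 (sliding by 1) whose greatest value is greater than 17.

8

(12, 17, 11, 0, 12) → max 17
(17, 11, 0, 12, 7) → max 17
(11, 0, 12, 7, 14) → max 14
(0, 12, 7, 14, 1) → max 14
(12, 7, 14, 1, 16) → max 16
(7, 14, 1, 16, 16) → max 16
(14, 1, 16, 16, 20) → max 20  > 17 ✓
(1, 16, 16, 20, 14) → max 20  > 17 ✓
(16, 16, 20, 14, 4) → max 20  > 17 ✓
(16, 20, 14, 4, 18) → max 20  > 17 ✓
(20, 14, 4, 18, 8) → max 20  > 17 ✓
(14, 4, 18, 8, 18) → max 18  > 17 ✓
(4, 18, 8, 18, 10) → max 18  > 17 ✓
(18, 8, 18, 10, 15) → max 18  > 17 ✓
8 windows satisfy the condition.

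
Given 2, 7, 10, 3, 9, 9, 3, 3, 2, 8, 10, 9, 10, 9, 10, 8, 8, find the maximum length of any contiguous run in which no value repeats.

add 2: [2] len 1
add 7: [2, 7] len 2
add 10: [2, 7, 10] len 3
add 3: [2, 7, 10, 3] len 4
add 9: [2, 7, 10, 3, 9] len 5
add 9 (repeat 9, move left end past it): [9] len 1
add 3: [9, 3] len 2
add 3 (repeat 3, move left end past it): [3] len 1
add 2: [3, 2] len 2
add 8: [3, 2, 8] len 3
add 10: [3, 2, 8, 10] len 4
add 9: [3, 2, 8, 10, 9] len 5
add 10 (repeat 10, move left end past it): [9, 10] len 2
add 9 (repeat 9, move left end past it): [10, 9] len 2
add 10 (repeat 10, move left end past it): [9, 10] len 2
add 8: [9, 10, 8] len 3
add 8 (repeat 8, move left end past it): [8] len 1
Longest all-distinct length: 5.

5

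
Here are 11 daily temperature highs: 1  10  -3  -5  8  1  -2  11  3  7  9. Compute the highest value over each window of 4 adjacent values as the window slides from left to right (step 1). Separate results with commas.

10, 10, 8, 8, 11, 11, 11, 11

Sliding a size-4 window across the 11 values:
(1, 10, -3, -5) → max 10
(10, -3, -5, 8) → max 10
(-3, -5, 8, 1) → max 8
(-5, 8, 1, -2) → max 8
(8, 1, -2, 11) → max 11
(1, -2, 11, 3) → max 11
(-2, 11, 3, 7) → max 11
(11, 3, 7, 9) → max 11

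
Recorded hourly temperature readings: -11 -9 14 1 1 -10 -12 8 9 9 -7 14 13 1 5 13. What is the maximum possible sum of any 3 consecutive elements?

28

-11 -9 14 → sum -6
-9 14 1 → sum 6
14 1 1 → sum 16
1 1 -10 → sum -8
1 -10 -12 → sum -21
-10 -12 8 → sum -14
-12 8 9 → sum 5
8 9 9 → sum 26
9 9 -7 → sum 11
9 -7 14 → sum 16
-7 14 13 → sum 20
14 13 1 → sum 28
13 1 5 → sum 19
1 5 13 → sum 19
Maximum of these is 28.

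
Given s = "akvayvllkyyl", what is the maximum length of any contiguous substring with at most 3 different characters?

add a: window [a] (1 distinct), len 1
add k: window [a, k] (2 distinct), len 2
add v: window [a, k, v] (3 distinct), len 3
add a: window [a, k, v, a] (3 distinct), len 4
add y: window [v, a, y] (3 distinct), len 3
add v: window [v, a, y, v] (3 distinct), len 4
add l: window [y, v, l] (3 distinct), len 3
add l: window [y, v, l, l] (3 distinct), len 4
add k: window [v, l, l, k] (3 distinct), len 4
add y: window [l, l, k, y] (3 distinct), len 4
add y: window [l, l, k, y, y] (3 distinct), len 5
add l: window [l, l, k, y, y, l] (3 distinct), len 6
Longest length with ≤3 distinct: 6.

6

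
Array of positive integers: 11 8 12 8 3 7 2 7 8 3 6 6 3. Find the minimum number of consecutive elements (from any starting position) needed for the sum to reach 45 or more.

6

add 11: running sum 11 < 45
add 8: running sum 19 < 45
add 12: running sum 31 < 45
add 8: running sum 39 < 45
add 3: running sum 42 < 45
add 7: shortest ending here [11, 8, 12, 8, 3, 7] sum 49, len 6
add 2: shortest ending here [11, 8, 12, 8, 3, 7, 2] sum 51, len 7
add 7: shortest ending here [8, 12, 8, 3, 7, 2, 7] sum 47, len 7
add 8: shortest ending here [12, 8, 3, 7, 2, 7, 8] sum 47, len 7
add 3: shortest ending here [12, 8, 3, 7, 2, 7, 8, 3] sum 50, len 8
add 6: shortest ending here [12, 8, 3, 7, 2, 7, 8, 3, 6] sum 56, len 9
add 6: shortest ending here [8, 3, 7, 2, 7, 8, 3, 6, 6] sum 50, len 9
add 3: shortest ending here [3, 7, 2, 7, 8, 3, 6, 6, 3] sum 45, len 9
Shortest qualifying length: 6.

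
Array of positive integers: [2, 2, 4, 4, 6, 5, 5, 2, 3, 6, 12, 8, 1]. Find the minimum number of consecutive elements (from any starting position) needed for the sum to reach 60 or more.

13

add 2: running sum 2 < 60
add 2: running sum 4 < 60
add 4: running sum 8 < 60
add 4: running sum 12 < 60
add 6: running sum 18 < 60
add 5: running sum 23 < 60
add 5: running sum 28 < 60
add 2: running sum 30 < 60
add 3: running sum 33 < 60
add 6: running sum 39 < 60
add 12: running sum 51 < 60
add 8: running sum 59 < 60
add 1: shortest ending here [2, 2, 4, 4, 6, 5, 5, 2, 3, 6, 12, 8, 1] sum 60, len 13
Shortest qualifying length: 13.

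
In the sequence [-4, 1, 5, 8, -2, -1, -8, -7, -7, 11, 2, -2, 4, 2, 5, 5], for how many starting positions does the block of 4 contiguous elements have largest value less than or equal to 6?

(-4, 1, 5, 8) → max 8
(1, 5, 8, -2) → max 8
(5, 8, -2, -1) → max 8
(8, -2, -1, -8) → max 8
(-2, -1, -8, -7) → max -1  ≤ 6 ✓
(-1, -8, -7, -7) → max -1  ≤ 6 ✓
(-8, -7, -7, 11) → max 11
(-7, -7, 11, 2) → max 11
(-7, 11, 2, -2) → max 11
(11, 2, -2, 4) → max 11
(2, -2, 4, 2) → max 4  ≤ 6 ✓
(-2, 4, 2, 5) → max 5  ≤ 6 ✓
(4, 2, 5, 5) → max 5  ≤ 6 ✓
5 windows satisfy the condition.

5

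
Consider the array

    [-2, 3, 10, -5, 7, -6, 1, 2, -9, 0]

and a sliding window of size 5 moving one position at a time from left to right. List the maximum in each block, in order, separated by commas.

10, 10, 10, 7, 7, 2

Sliding a size-5 window across the 10 values:
[-2, 3, 10, -5, 7] → max 10
[3, 10, -5, 7, -6] → max 10
[10, -5, 7, -6, 1] → max 10
[-5, 7, -6, 1, 2] → max 7
[7, -6, 1, 2, -9] → max 7
[-6, 1, 2, -9, 0] → max 2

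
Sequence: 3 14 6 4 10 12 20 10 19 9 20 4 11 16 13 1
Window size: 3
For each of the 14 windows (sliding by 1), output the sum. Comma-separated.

23, 24, 20, 26, 42, 42, 49, 38, 48, 33, 35, 31, 40, 30

[3, 14, 6] → sum 23
[14, 6, 4] → sum 24
[6, 4, 10] → sum 20
[4, 10, 12] → sum 26
[10, 12, 20] → sum 42
[12, 20, 10] → sum 42
[20, 10, 19] → sum 49
[10, 19, 9] → sum 38
[19, 9, 20] → sum 48
[9, 20, 4] → sum 33
[20, 4, 11] → sum 35
[4, 11, 16] → sum 31
[11, 16, 13] → sum 40
[16, 13, 1] → sum 30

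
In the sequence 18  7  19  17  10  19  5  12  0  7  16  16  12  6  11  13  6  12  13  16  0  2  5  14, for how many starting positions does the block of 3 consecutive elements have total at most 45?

20

18 7 19 → sum 44  ≤ 45 ✓
7 19 17 → sum 43  ≤ 45 ✓
19 17 10 → sum 46
17 10 19 → sum 46
10 19 5 → sum 34  ≤ 45 ✓
19 5 12 → sum 36  ≤ 45 ✓
5 12 0 → sum 17  ≤ 45 ✓
12 0 7 → sum 19  ≤ 45 ✓
0 7 16 → sum 23  ≤ 45 ✓
7 16 16 → sum 39  ≤ 45 ✓
16 16 12 → sum 44  ≤ 45 ✓
16 12 6 → sum 34  ≤ 45 ✓
12 6 11 → sum 29  ≤ 45 ✓
6 11 13 → sum 30  ≤ 45 ✓
11 13 6 → sum 30  ≤ 45 ✓
13 6 12 → sum 31  ≤ 45 ✓
6 12 13 → sum 31  ≤ 45 ✓
12 13 16 → sum 41  ≤ 45 ✓
13 16 0 → sum 29  ≤ 45 ✓
16 0 2 → sum 18  ≤ 45 ✓
0 2 5 → sum 7  ≤ 45 ✓
2 5 14 → sum 21  ≤ 45 ✓
20 windows satisfy the condition.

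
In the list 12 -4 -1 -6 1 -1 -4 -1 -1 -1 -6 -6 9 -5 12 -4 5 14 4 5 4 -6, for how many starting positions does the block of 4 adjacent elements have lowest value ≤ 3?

(12, -4, -1, -6) → min -6  ≤ 3 ✓
(-4, -1, -6, 1) → min -6  ≤ 3 ✓
(-1, -6, 1, -1) → min -6  ≤ 3 ✓
(-6, 1, -1, -4) → min -6  ≤ 3 ✓
(1, -1, -4, -1) → min -4  ≤ 3 ✓
(-1, -4, -1, -1) → min -4  ≤ 3 ✓
(-4, -1, -1, -1) → min -4  ≤ 3 ✓
(-1, -1, -1, -6) → min -6  ≤ 3 ✓
(-1, -1, -6, -6) → min -6  ≤ 3 ✓
(-1, -6, -6, 9) → min -6  ≤ 3 ✓
(-6, -6, 9, -5) → min -6  ≤ 3 ✓
(-6, 9, -5, 12) → min -6  ≤ 3 ✓
(9, -5, 12, -4) → min -5  ≤ 3 ✓
(-5, 12, -4, 5) → min -5  ≤ 3 ✓
(12, -4, 5, 14) → min -4  ≤ 3 ✓
(-4, 5, 14, 4) → min -4  ≤ 3 ✓
(5, 14, 4, 5) → min 4
(14, 4, 5, 4) → min 4
(4, 5, 4, -6) → min -6  ≤ 3 ✓
17 windows satisfy the condition.

17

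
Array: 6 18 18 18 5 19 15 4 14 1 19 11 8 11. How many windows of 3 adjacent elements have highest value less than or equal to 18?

6

[6, 18, 18] → max 18  ≤ 18 ✓
[18, 18, 18] → max 18  ≤ 18 ✓
[18, 18, 5] → max 18  ≤ 18 ✓
[18, 5, 19] → max 19
[5, 19, 15] → max 19
[19, 15, 4] → max 19
[15, 4, 14] → max 15  ≤ 18 ✓
[4, 14, 1] → max 14  ≤ 18 ✓
[14, 1, 19] → max 19
[1, 19, 11] → max 19
[19, 11, 8] → max 19
[11, 8, 11] → max 11  ≤ 18 ✓
6 windows satisfy the condition.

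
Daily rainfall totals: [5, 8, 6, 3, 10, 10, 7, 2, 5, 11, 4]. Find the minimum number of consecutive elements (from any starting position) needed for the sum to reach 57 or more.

9

add 5: running sum 5 < 57
add 8: running sum 13 < 57
add 6: running sum 19 < 57
add 3: running sum 22 < 57
add 10: running sum 32 < 57
add 10: running sum 42 < 57
add 7: running sum 49 < 57
add 2: running sum 51 < 57
add 5: running sum 56 < 57
end 9: [8, 6, 3, 10, 10, 7, 2, 5, 11] sum 62, len 9
end 10: [6, 3, 10, 10, 7, 2, 5, 11, 4] sum 58, len 9
Shortest qualifying length: 9.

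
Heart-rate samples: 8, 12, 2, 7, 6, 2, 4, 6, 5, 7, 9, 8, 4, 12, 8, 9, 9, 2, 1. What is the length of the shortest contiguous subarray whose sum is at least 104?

16

add 8: running sum 8 < 104
add 12: running sum 20 < 104
add 2: running sum 22 < 104
add 7: running sum 29 < 104
add 6: running sum 35 < 104
add 2: running sum 37 < 104
add 4: running sum 41 < 104
add 6: running sum 47 < 104
add 5: running sum 52 < 104
add 7: running sum 59 < 104
add 9: running sum 68 < 104
add 8: running sum 76 < 104
add 4: running sum 80 < 104
add 12: running sum 92 < 104
add 8: running sum 100 < 104
add 9: shortest ending here [8, 12, 2, 7, 6, 2, 4, 6, 5, 7, 9, 8, 4, 12, 8, 9] sum 109, len 16
add 9: shortest ending here [12, 2, 7, 6, 2, 4, 6, 5, 7, 9, 8, 4, 12, 8, 9, 9] sum 110, len 16
add 2: shortest ending here [12, 2, 7, 6, 2, 4, 6, 5, 7, 9, 8, 4, 12, 8, 9, 9, 2] sum 112, len 17
add 1: shortest ending here [12, 2, 7, 6, 2, 4, 6, 5, 7, 9, 8, 4, 12, 8, 9, 9, 2, 1] sum 113, len 18
Shortest qualifying length: 16.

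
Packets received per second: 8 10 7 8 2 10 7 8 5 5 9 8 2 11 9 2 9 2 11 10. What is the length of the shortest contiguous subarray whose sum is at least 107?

15

add 8: running sum 8 < 107
add 10: running sum 18 < 107
add 7: running sum 25 < 107
add 8: running sum 33 < 107
add 2: running sum 35 < 107
add 10: running sum 45 < 107
add 7: running sum 52 < 107
add 8: running sum 60 < 107
add 5: running sum 65 < 107
add 5: running sum 70 < 107
add 9: running sum 79 < 107
add 8: running sum 87 < 107
add 2: running sum 89 < 107
add 11: running sum 100 < 107
add 9: shortest ending here [8, 10, 7, 8, 2, 10, 7, 8, 5, 5, 9, 8, 2, 11, 9] sum 109, len 15
add 2: shortest ending here [8, 10, 7, 8, 2, 10, 7, 8, 5, 5, 9, 8, 2, 11, 9, 2] sum 111, len 16
add 9: shortest ending here [10, 7, 8, 2, 10, 7, 8, 5, 5, 9, 8, 2, 11, 9, 2, 9] sum 112, len 16
add 2: shortest ending here [10, 7, 8, 2, 10, 7, 8, 5, 5, 9, 8, 2, 11, 9, 2, 9, 2] sum 114, len 17
add 11: shortest ending here [8, 2, 10, 7, 8, 5, 5, 9, 8, 2, 11, 9, 2, 9, 2, 11] sum 108, len 16
add 10: shortest ending here [10, 7, 8, 5, 5, 9, 8, 2, 11, 9, 2, 9, 2, 11, 10] sum 108, len 15
Shortest qualifying length: 15.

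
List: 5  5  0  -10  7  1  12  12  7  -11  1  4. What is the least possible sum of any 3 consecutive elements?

-6

[5, 5, 0] → sum 10
[5, 0, -10] → sum -5
[0, -10, 7] → sum -3
[-10, 7, 1] → sum -2
[7, 1, 12] → sum 20
[1, 12, 12] → sum 25
[12, 12, 7] → sum 31
[12, 7, -11] → sum 8
[7, -11, 1] → sum -3
[-11, 1, 4] → sum -6
Least of these is -6.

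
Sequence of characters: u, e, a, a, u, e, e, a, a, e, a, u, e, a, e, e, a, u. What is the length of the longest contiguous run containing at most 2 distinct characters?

[u] 1 distinct, len 1
[u, e] 2 distinct, len 2
[e, a] 2 distinct, len 2
[e, a, a] 2 distinct, len 3
[a, a, u] 2 distinct, len 3
[u, e] 2 distinct, len 2
[u, e, e] 2 distinct, len 3
[e, e, a] 2 distinct, len 3
[e, e, a, a] 2 distinct, len 4
[e, e, a, a, e] 2 distinct, len 5
[e, e, a, a, e, a] 2 distinct, len 6
[a, u] 2 distinct, len 2
[u, e] 2 distinct, len 2
[e, a] 2 distinct, len 2
[e, a, e] 2 distinct, len 3
[e, a, e, e] 2 distinct, len 4
[e, a, e, e, a] 2 distinct, len 5
[a, u] 2 distinct, len 2
Longest length with ≤2 distinct: 6.

6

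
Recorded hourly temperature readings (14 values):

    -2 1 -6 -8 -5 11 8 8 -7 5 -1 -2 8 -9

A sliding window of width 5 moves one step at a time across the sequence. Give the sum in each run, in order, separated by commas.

-2 1 -6 -8 -5 → sum -20
1 -6 -8 -5 11 → sum -7
-6 -8 -5 11 8 → sum 0
-8 -5 11 8 8 → sum 14
-5 11 8 8 -7 → sum 15
11 8 8 -7 5 → sum 25
8 8 -7 5 -1 → sum 13
8 -7 5 -1 -2 → sum 3
-7 5 -1 -2 8 → sum 3
5 -1 -2 8 -9 → sum 1

-20, -7, 0, 14, 15, 25, 13, 3, 3, 1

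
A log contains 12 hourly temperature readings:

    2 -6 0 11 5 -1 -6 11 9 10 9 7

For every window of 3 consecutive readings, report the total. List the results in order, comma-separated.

Sliding a size-3 window across the 12 values:
[2, -6, 0] → sum -4
[-6, 0, 11] → sum 5
[0, 11, 5] → sum 16
[11, 5, -1] → sum 15
[5, -1, -6] → sum -2
[-1, -6, 11] → sum 4
[-6, 11, 9] → sum 14
[11, 9, 10] → sum 30
[9, 10, 9] → sum 28
[10, 9, 7] → sum 26

-4, 5, 16, 15, -2, 4, 14, 30, 28, 26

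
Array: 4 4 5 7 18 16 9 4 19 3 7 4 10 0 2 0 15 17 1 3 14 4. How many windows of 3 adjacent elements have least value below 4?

[4, 4, 5] → min 4
[4, 5, 7] → min 4
[5, 7, 18] → min 5
[7, 18, 16] → min 7
[18, 16, 9] → min 9
[16, 9, 4] → min 4
[9, 4, 19] → min 4
[4, 19, 3] → min 3  < 4 ✓
[19, 3, 7] → min 3  < 4 ✓
[3, 7, 4] → min 3  < 4 ✓
[7, 4, 10] → min 4
[4, 10, 0] → min 0  < 4 ✓
[10, 0, 2] → min 0  < 4 ✓
[0, 2, 0] → min 0  < 4 ✓
[2, 0, 15] → min 0  < 4 ✓
[0, 15, 17] → min 0  < 4 ✓
[15, 17, 1] → min 1  < 4 ✓
[17, 1, 3] → min 1  < 4 ✓
[1, 3, 14] → min 1  < 4 ✓
[3, 14, 4] → min 3  < 4 ✓
12 windows satisfy the condition.

12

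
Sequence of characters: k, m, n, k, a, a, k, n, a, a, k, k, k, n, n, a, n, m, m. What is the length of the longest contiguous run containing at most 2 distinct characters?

[k] 1 distinct, len 1
[k, m] 2 distinct, len 2
[m, n] 2 distinct, len 2
[n, k] 2 distinct, len 2
[k, a] 2 distinct, len 2
[k, a, a] 2 distinct, len 3
[k, a, a, k] 2 distinct, len 4
[k, n] 2 distinct, len 2
[n, a] 2 distinct, len 2
[n, a, a] 2 distinct, len 3
[a, a, k] 2 distinct, len 3
[a, a, k, k] 2 distinct, len 4
[a, a, k, k, k] 2 distinct, len 5
[k, k, k, n] 2 distinct, len 4
[k, k, k, n, n] 2 distinct, len 5
[n, n, a] 2 distinct, len 3
[n, n, a, n] 2 distinct, len 4
[n, m] 2 distinct, len 2
[n, m, m] 2 distinct, len 3
Longest length with ≤2 distinct: 5.

5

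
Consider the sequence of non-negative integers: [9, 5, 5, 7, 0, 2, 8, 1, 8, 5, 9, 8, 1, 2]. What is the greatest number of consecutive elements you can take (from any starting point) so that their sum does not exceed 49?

[9] sum 9 len 1
[9, 5] sum 14 len 2
[9, 5, 5] sum 19 len 3
[9, 5, 5, 7] sum 26 len 4
[9, 5, 5, 7, 0] sum 26 len 5
[9, 5, 5, 7, 0, 2] sum 28 len 6
[9, 5, 5, 7, 0, 2, 8] sum 36 len 7
[9, 5, 5, 7, 0, 2, 8, 1] sum 37 len 8
[9, 5, 5, 7, 0, 2, 8, 1, 8] sum 45 len 9
[5, 5, 7, 0, 2, 8, 1, 8, 5] sum 41 len 9
[5, 7, 0, 2, 8, 1, 8, 5, 9] sum 45 len 9
[7, 0, 2, 8, 1, 8, 5, 9, 8] sum 48 len 9
[7, 0, 2, 8, 1, 8, 5, 9, 8, 1] sum 49 len 10
[0, 2, 8, 1, 8, 5, 9, 8, 1, 2] sum 44 len 10
Longest length seen: 10.

10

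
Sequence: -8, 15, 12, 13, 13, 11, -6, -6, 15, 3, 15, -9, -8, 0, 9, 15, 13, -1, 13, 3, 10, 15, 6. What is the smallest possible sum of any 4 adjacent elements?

-8

[-8, 15, 12, 13] → sum 32
[15, 12, 13, 13] → sum 53
[12, 13, 13, 11] → sum 49
[13, 13, 11, -6] → sum 31
[13, 11, -6, -6] → sum 12
[11, -6, -6, 15] → sum 14
[-6, -6, 15, 3] → sum 6
[-6, 15, 3, 15] → sum 27
[15, 3, 15, -9] → sum 24
[3, 15, -9, -8] → sum 1
[15, -9, -8, 0] → sum -2
[-9, -8, 0, 9] → sum -8
[-8, 0, 9, 15] → sum 16
[0, 9, 15, 13] → sum 37
[9, 15, 13, -1] → sum 36
[15, 13, -1, 13] → sum 40
[13, -1, 13, 3] → sum 28
[-1, 13, 3, 10] → sum 25
[13, 3, 10, 15] → sum 41
[3, 10, 15, 6] → sum 34
Smallest of these is -8.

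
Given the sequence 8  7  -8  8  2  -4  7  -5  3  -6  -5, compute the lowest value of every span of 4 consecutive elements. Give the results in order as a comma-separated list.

-8, -8, -8, -4, -5, -5, -6, -6

Sliding a size-4 window across the 11 values:
8 7 -8 8 → min -8
7 -8 8 2 → min -8
-8 8 2 -4 → min -8
8 2 -4 7 → min -4
2 -4 7 -5 → min -5
-4 7 -5 3 → min -5
7 -5 3 -6 → min -6
-5 3 -6 -5 → min -6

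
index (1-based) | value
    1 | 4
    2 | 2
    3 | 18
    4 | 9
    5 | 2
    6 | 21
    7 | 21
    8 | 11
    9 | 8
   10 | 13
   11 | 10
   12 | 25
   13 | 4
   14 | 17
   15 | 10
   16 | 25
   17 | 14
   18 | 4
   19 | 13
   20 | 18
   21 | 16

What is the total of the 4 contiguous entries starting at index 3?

50

Elements at indices 3..6: 18, 9, 2, 21
sum(18, 9, 2, 21) = 50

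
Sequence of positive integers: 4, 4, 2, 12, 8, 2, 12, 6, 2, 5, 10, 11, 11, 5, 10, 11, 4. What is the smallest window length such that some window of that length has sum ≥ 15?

2

add 4: running sum 4 < 15
add 4: running sum 8 < 15
add 2: running sum 10 < 15
end 3: [4, 2, 12] sum 18, len 3
end 4: [12, 8] sum 20, len 2
end 5: [12, 8, 2] sum 22, len 3
end 6: [8, 2, 12] sum 22, len 3
end 7: [12, 6] sum 18, len 2
end 8: [12, 6, 2] sum 20, len 3
end 9: [12, 6, 2, 5] sum 25, len 4
end 10: [5, 10] sum 15, len 2
end 11: [10, 11] sum 21, len 2
end 12: [11, 11] sum 22, len 2
end 13: [11, 5] sum 16, len 2
end 14: [5, 10] sum 15, len 2
end 15: [10, 11] sum 21, len 2
end 16: [11, 4] sum 15, len 2
Shortest qualifying length: 2.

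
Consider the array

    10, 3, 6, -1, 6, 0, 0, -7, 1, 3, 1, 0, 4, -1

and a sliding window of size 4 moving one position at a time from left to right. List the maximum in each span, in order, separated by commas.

Sliding a size-4 window across the 14 values:
[10, 3, 6, -1] → max 10
[3, 6, -1, 6] → max 6
[6, -1, 6, 0] → max 6
[-1, 6, 0, 0] → max 6
[6, 0, 0, -7] → max 6
[0, 0, -7, 1] → max 1
[0, -7, 1, 3] → max 3
[-7, 1, 3, 1] → max 3
[1, 3, 1, 0] → max 3
[3, 1, 0, 4] → max 4
[1, 0, 4, -1] → max 4

10, 6, 6, 6, 6, 1, 3, 3, 3, 4, 4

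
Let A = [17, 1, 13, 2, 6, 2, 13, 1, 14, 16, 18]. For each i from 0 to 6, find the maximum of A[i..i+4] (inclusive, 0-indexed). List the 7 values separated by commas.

Sliding a size-5 window across the 11 values:
17 1 13 2 6 → max 17
1 13 2 6 2 → max 13
13 2 6 2 13 → max 13
2 6 2 13 1 → max 13
6 2 13 1 14 → max 14
2 13 1 14 16 → max 16
13 1 14 16 18 → max 18

17, 13, 13, 13, 14, 16, 18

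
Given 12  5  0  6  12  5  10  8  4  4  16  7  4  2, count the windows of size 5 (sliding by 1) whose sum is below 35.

12 5 0 6 12 → sum 35
5 0 6 12 5 → sum 28  < 35 ✓
0 6 12 5 10 → sum 33  < 35 ✓
6 12 5 10 8 → sum 41
12 5 10 8 4 → sum 39
5 10 8 4 4 → sum 31  < 35 ✓
10 8 4 4 16 → sum 42
8 4 4 16 7 → sum 39
4 4 16 7 4 → sum 35
4 16 7 4 2 → sum 33  < 35 ✓
4 windows satisfy the condition.

4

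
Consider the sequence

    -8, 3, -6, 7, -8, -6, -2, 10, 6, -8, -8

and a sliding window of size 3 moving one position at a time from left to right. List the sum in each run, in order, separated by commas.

-11, 4, -7, -7, -16, 2, 14, 8, -10

Sliding a size-3 window across the 11 values:
[-8, 3, -6] → sum -11
[3, -6, 7] → sum 4
[-6, 7, -8] → sum -7
[7, -8, -6] → sum -7
[-8, -6, -2] → sum -16
[-6, -2, 10] → sum 2
[-2, 10, 6] → sum 14
[10, 6, -8] → sum 8
[6, -8, -8] → sum -10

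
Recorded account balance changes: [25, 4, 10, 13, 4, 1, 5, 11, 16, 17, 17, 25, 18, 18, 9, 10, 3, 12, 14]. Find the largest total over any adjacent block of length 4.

25 4 10 13 → sum 52
4 10 13 4 → sum 31
10 13 4 1 → sum 28
13 4 1 5 → sum 23
4 1 5 11 → sum 21
1 5 11 16 → sum 33
5 11 16 17 → sum 49
11 16 17 17 → sum 61
16 17 17 25 → sum 75
17 17 25 18 → sum 77
17 25 18 18 → sum 78
25 18 18 9 → sum 70
18 18 9 10 → sum 55
18 9 10 3 → sum 40
9 10 3 12 → sum 34
10 3 12 14 → sum 39
Largest of these is 78.

78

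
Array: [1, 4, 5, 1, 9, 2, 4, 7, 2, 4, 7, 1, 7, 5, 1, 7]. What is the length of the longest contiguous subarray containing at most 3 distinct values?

Extend right; when distinct count exceeds 3, shrink from the left:
add 1: window [1] (1 distinct), len 1
add 4: window [1, 4] (2 distinct), len 2
add 5: window [1, 4, 5] (3 distinct), len 3
add 1: window [1, 4, 5, 1] (3 distinct), len 4
add 9: window [5, 1, 9] (3 distinct), len 3
add 2: window [1, 9, 2] (3 distinct), len 3
add 4: window [9, 2, 4] (3 distinct), len 3
add 7: window [2, 4, 7] (3 distinct), len 3
add 2: window [2, 4, 7, 2] (3 distinct), len 4
add 4: window [2, 4, 7, 2, 4] (3 distinct), len 5
add 7: window [2, 4, 7, 2, 4, 7] (3 distinct), len 6
add 1: window [4, 7, 1] (3 distinct), len 3
add 7: window [4, 7, 1, 7] (3 distinct), len 4
add 5: window [7, 1, 7, 5] (3 distinct), len 4
add 1: window [7, 1, 7, 5, 1] (3 distinct), len 5
add 7: window [7, 1, 7, 5, 1, 7] (3 distinct), len 6
Longest length with ≤3 distinct: 6.

6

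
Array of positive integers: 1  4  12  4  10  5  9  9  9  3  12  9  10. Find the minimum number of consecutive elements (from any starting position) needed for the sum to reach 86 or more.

11

Extend right; whenever the sum reaches 86, record the length and shrink from the left:
add 1: running sum 1 < 86
add 4: running sum 5 < 86
add 12: running sum 17 < 86
add 4: running sum 21 < 86
add 10: running sum 31 < 86
add 5: running sum 36 < 86
add 9: running sum 45 < 86
add 9: running sum 54 < 86
add 9: running sum 63 < 86
add 3: running sum 66 < 86
add 12: running sum 78 < 86
end 11: [4, 12, 4, 10, 5, 9, 9, 9, 3, 12, 9] sum 86, len 11
end 12: [12, 4, 10, 5, 9, 9, 9, 3, 12, 9, 10] sum 92, len 11
Shortest qualifying length: 11.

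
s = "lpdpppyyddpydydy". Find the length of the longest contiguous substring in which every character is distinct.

add l: [l] len 1
add p: [l, p] len 2
add d: [l, p, d] len 3
add p (repeat p, move left end past it): [d, p] len 2
add p (repeat p, move left end past it): [p] len 1
add p (repeat p, move left end past it): [p] len 1
add y: [p, y] len 2
add y (repeat y, move left end past it): [y] len 1
add d: [y, d] len 2
add d (repeat d, move left end past it): [d] len 1
add p: [d, p] len 2
add y: [d, p, y] len 3
add d (repeat d, move left end past it): [p, y, d] len 3
add y (repeat y, move left end past it): [d, y] len 2
add d (repeat d, move left end past it): [y, d] len 2
add y (repeat y, move left end past it): [d, y] len 2
Longest all-distinct length: 3.

3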